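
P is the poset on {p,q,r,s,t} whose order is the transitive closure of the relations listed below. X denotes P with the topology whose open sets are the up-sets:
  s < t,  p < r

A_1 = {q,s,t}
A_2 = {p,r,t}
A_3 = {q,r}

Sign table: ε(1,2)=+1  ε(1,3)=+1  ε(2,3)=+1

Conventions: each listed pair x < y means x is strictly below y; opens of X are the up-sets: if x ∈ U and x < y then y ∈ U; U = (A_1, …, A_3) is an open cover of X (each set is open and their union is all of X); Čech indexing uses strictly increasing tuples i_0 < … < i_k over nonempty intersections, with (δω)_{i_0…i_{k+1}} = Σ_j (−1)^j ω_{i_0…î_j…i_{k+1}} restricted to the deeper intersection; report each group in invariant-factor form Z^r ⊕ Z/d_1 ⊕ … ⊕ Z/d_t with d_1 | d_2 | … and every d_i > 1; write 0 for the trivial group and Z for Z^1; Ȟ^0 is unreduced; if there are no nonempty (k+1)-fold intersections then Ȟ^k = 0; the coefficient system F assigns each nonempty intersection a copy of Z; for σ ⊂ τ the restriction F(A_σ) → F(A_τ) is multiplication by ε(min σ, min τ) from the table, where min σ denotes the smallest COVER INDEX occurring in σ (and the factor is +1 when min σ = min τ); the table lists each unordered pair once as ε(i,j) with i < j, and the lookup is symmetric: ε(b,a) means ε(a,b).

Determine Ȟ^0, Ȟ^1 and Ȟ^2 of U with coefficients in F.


cover nerve:
  A12={t} A13={q} A23={r}
C dims 3,3; δ0: rk 2, SNF 1^2
Ȟ^0: (3−2)−0=1 ⇒ Z
Ȟ^1: (3−0)−2=1 ⇒ Z
Ȟ^2: (0−0)−0=0 ⇒ 0

Ȟ^0 ≅ Z; Ȟ^1 ≅ Z; Ȟ^2 ≅ 0


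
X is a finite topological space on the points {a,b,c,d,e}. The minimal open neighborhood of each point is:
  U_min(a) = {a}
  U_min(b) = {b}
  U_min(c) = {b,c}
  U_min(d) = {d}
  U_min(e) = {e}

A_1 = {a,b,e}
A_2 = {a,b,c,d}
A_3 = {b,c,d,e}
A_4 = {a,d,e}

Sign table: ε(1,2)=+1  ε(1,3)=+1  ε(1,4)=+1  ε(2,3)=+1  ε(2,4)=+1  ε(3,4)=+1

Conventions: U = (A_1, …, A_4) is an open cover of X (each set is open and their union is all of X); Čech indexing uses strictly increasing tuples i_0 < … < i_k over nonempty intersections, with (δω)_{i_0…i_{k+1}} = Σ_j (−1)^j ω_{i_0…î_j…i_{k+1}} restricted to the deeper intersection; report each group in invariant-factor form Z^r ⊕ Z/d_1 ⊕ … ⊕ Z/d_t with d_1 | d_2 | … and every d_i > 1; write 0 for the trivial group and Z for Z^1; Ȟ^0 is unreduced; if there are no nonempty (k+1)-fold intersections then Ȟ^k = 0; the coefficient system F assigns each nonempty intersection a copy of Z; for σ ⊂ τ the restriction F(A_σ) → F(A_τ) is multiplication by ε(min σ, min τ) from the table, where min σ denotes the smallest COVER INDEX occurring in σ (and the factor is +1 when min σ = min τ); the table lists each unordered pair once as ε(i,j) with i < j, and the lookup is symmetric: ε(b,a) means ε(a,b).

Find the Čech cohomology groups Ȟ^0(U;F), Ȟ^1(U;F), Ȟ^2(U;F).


Ȟ^0 = Z,  Ȟ^1 = 0,  Ȟ^2 = Z

intersection data:
  A12={a,b} A13={b,e} A14={a,e} A23={b,c,d} A24={a,d} A34={d,e}
  A123={b} A124={a} A134={e} A234={d}
C dims 4,6,4; δ0: rk 3, SNF 1^3; δ1: rk 3, SNF 1^3
Ȟ^0 = (4 − 3) − 0 = 1, so Ȟ^0 ≅ Z
Ȟ^1 = (6 − 3) − 3 = 0, so Ȟ^1 ≅ 0
Ȟ^2 = (4 − 0) − 3 = 1, so Ȟ^2 ≅ Z


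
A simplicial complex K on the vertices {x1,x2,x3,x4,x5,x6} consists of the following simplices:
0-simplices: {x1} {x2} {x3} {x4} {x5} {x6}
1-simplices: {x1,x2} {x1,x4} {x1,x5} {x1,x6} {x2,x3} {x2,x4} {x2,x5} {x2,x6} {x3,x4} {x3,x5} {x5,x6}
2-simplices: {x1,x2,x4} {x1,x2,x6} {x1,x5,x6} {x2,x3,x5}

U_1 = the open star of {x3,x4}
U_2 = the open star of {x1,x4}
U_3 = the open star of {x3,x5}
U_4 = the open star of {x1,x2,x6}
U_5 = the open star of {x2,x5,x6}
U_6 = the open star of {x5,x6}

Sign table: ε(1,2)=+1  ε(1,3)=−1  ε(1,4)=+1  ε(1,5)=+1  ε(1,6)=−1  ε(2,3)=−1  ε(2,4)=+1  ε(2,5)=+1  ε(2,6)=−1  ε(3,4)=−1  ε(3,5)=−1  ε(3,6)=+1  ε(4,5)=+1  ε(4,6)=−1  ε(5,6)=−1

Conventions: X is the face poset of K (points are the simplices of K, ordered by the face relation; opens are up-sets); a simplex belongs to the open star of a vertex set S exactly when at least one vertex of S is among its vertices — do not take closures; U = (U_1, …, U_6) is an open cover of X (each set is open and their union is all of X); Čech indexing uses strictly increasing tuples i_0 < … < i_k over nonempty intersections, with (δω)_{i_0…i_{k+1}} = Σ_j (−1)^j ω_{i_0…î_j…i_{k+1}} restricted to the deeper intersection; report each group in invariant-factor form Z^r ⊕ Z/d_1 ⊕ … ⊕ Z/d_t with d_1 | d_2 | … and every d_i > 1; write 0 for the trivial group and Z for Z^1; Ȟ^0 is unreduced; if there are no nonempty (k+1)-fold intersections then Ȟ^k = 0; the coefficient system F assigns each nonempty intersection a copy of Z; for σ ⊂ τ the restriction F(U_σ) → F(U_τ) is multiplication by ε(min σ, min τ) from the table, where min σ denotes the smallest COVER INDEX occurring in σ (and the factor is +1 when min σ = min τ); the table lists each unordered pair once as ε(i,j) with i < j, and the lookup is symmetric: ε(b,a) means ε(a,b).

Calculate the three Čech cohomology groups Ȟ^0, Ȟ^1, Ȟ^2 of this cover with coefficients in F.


Ȟ^0 = Z; Ȟ^1 = 0; Ȟ^2 = Z

intersection data:
  U1={{x3},{x4},{x1,x4},{x2,x3},{x2,x4},{x3,x4},{x3,x5},{x1,x2,x4},{x2,x3,x5}} U2={{x1},{x4},{x1,x2},{x1,x4},{x1,x5},{x1,x6},{x2,x4},{x3,x4},{x1,x2,x4},{x1,x2,x6},{x1,x5,x6}} U3={{x3},{x5},{x1,x5},{x2,x3},{x2,x5},{x3,x4},{x3,x5},{x5,x6},{x1,x5,x6},{x2,x3,x5}} U4={{x1},{x2},{x6},{x1,x2},{x1,x4},{x1,x5},{x1,x6},{x2,x3},{x2,x4},{x2,x5},{x2,x6},{x5,x6},{x1,x2,x4},{x1,x2,x6},{x1,x5,x6},{x2,x3,x5}} U5={{x2},{x5},{x6},{x1,x2},{x1,x5},{x1,x6},{x2,x3},{x2,x4},{x2,x5},{x2,x6},{x3,x5},{x5,x6},{x1,x2,x4},{x1,x2,x6},{x1,x5,x6},{x2,x3,x5}} U6={{x5},{x6},{x1,x5},{x1,x6},{x2,x5},{x2,x6},{x3,x5},{x5,x6},{x1,x2,x6},{x1,x5,x6},{x2,x3,x5}}
  U12={{x4},{x1,x4},{x2,x4},{x3,x4},{x1,x2,x4}} U13={{x3},{x2,x3},{x3,x4},{x3,x5},{x2,x3,x5}} U14={{x1,x4},{x2,x3},{x2,x4},{x1,x2,x4},{x2,x3,x5}} U15={{x2,x3},{x2,x4},{x3,x5},{x1,x2,x4},{x2,x3,x5}} U16={{x3,x5},{x2,x3,x5}} U23={{x1,x5},{x3,x4},{x1,x5,x6}} U24={{x1},{x1,x2},{x1,x4},{x1,x5},{x1,x6},{x2,x4},{x1,x2,x4},{x1,x2,x6},{x1,x5,x6}} U25={{x1,x2},{x1,x5},{x1,x6},{x2,x4},{x1,x2,x4},{x1,x2,x6},{x1,x5,x6}} U26={{x1,x5},{x1,x6},{x1,x2,x6},{x1,x5,x6}} U34={{x1,x5},{x2,x3},{x2,x5},{x5,x6},{x1,x5,x6},{x2,x3,x5}} U35={{x5},{x1,x5},{x2,x3},{x2,x5},{x3,x5},{x5,x6},{x1,x5,x6},{x2,x3,x5}} U36={{x5},{x1,x5},{x2,x5},{x3,x5},{x5,x6},{x1,x5,x6},{x2,x3,x5}} U45={{x2},{x6},{x1,x2},{x1,x5},{x1,x6},{x2,x3},{x2,x4},{x2,x5},{x2,x6},{x5,x6},{x1,x2,x4},{x1,x2,x6},{x1,x5,x6},{x2,x3,x5}} U46={{x6},{x1,x5},{x1,x6},{x2,x5},{x2,x6},{x5,x6},{x1,x2,x6},{x1,x5,x6},{x2,x3,x5}} U56={{x5},{x6},{x1,x5},{x1,x6},{x2,x5},{x2,x6},{x3,x5},{x5,x6},{x1,x2,x6},{x1,x5,x6},{x2,x3,x5}}
  U123={{x3,x4}} U124={{x1,x4},{x2,x4},{x1,x2,x4}} U125={{x2,x4},{x1,x2,x4}} U134={{x2,x3},{x2,x3,x5}} U135={{x2,x3},{x3,x5},{x2,x3,x5}} U136={{x3,x5},{x2,x3,x5}} U145={{x2,x3},{x2,x4},{x1,x2,x4},{x2,x3,x5}} U146={{x2,x3,x5}} U156={{x3,x5},{x2,x3,x5}} U234={{x1,x5},{x1,x5,x6}} U235={{x1,x5},{x1,x5,x6}} U236={{x1,x5},{x1,x5,x6}} U245={{x1,x2},{x1,x5},{x1,x6},{x2,x4},{x1,x2,x4},{x1,x2,x6},{x1,x5,x6}} U246={{x1,x5},{x1,x6},{x1,x2,x6},{x1,x5,x6}} U256={{x1,x5},{x1,x6},{x1,x2,x6},{x1,x5,x6}} U345={{x1,x5},{x2,x3},{x2,x5},{x5,x6},{x1,x5,x6},{x2,x3,x5}} U346={{x1,x5},{x2,x5},{x5,x6},{x1,x5,x6},{x2,x3,x5}} U356={{x5},{x1,x5},{x2,x5},{x3,x5},{x5,x6},{x1,x5,x6},{x2,x3,x5}} U456={{x6},{x1,x5},{x1,x6},{x2,x5},{x2,x6},{x5,x6},{x1,x2,x6},{x1,x5,x6},{x2,x3,x5}}
  U1245={{x2,x4},{x1,x2,x4}} U1345={{x2,x3},{x2,x3,x5}} U1346={{x2,x3,x5}} U1356={{x3,x5},{x2,x3,x5}} U1456={{x2,x3,x5}} U2345={{x1,x5},{x1,x5,x6}} U2346={{x1,x5},{x1,x5,x6}} U2356={{x1,x5},{x1,x5,x6}} U2456={{x1,x5},{x1,x6},{x1,x2,x6},{x1,x5,x6}} U3456={{x1,x5},{x2,x5},{x5,x6},{x1,x5,x6},{x2,x3,x5}}
  U13456={{x2,x3,x5}} U23456={{x1,x5},{x1,x5,x6}}
C dims 6,15,19,10; δ0: rk 5, SNF 1^5; δ1: rk 10, SNF 1^10; δ2: rk 8, SNF 1^8
Ȟ^0 = (6 − 5) − 0 = 1, so Ȟ^0 ≅ Z
Ȟ^1 = (15 − 10) − 5 = 0, so Ȟ^1 ≅ 0
Ȟ^2 = (19 − 8) − 10 = 1, so Ȟ^2 ≅ Z


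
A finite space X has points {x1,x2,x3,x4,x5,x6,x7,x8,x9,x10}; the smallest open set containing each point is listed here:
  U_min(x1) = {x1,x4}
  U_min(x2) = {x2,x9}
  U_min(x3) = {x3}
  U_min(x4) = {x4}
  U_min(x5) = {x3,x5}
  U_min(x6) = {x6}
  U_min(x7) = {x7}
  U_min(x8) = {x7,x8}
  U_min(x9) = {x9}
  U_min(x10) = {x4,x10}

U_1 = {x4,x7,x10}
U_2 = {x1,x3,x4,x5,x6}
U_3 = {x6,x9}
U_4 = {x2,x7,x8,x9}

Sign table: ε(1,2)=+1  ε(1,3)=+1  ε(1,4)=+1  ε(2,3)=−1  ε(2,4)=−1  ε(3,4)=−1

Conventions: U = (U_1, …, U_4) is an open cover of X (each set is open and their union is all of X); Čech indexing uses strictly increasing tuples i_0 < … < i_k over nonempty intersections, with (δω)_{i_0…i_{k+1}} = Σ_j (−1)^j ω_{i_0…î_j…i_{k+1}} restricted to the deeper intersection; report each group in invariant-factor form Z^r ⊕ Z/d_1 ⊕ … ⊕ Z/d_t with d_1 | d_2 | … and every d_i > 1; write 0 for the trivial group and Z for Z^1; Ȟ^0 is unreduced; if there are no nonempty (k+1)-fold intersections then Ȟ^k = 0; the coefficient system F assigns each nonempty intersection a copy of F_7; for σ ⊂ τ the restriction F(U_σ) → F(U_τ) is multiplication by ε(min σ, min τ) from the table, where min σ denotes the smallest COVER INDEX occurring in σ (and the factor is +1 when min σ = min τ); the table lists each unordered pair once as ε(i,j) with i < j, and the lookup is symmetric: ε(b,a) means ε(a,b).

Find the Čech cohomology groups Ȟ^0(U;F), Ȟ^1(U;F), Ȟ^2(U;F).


Ȟ^0 = Z/7, Ȟ^1 = Z/7, Ȟ^2 = 0

nonempty overlaps:
  U12={x4} U14={x7} U23={x6} U34={x9}
C dims 4,4; δ0: rk_F7 3
degree 0: 4−3−0 = 1 → Ȟ^0 ≅ Z/7
degree 1: 4−0−3 = 1 → Ȟ^1 ≅ Z/7
degree 2: 0−0−0 = 0 → Ȟ^2 ≅ 0


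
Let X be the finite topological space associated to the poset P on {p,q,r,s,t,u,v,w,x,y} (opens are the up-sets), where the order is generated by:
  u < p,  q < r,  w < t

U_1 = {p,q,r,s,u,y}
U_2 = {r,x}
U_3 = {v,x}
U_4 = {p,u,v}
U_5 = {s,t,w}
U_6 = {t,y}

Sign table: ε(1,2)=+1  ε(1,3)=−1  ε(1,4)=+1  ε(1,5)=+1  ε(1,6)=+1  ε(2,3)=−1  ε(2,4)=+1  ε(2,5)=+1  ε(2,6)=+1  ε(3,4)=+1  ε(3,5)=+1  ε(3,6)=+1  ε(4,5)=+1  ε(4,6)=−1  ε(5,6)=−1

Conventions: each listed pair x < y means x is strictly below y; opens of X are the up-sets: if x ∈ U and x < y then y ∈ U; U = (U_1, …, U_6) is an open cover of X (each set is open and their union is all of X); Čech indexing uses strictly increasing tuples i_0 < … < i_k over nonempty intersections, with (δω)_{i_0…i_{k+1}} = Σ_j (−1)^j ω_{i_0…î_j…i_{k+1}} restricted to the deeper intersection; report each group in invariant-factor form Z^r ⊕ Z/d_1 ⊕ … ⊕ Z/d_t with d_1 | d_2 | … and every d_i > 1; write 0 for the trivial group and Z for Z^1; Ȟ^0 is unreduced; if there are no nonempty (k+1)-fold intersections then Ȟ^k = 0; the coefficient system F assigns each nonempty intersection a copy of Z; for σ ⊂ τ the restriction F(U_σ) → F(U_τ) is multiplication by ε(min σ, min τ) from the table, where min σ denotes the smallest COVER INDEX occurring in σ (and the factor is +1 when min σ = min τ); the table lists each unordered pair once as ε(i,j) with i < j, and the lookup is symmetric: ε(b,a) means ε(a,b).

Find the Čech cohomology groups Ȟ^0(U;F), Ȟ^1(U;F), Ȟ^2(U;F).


cover nerve:
  U12={r} U14={p,u} U15={s} U16={y} U23={x} U34={v} U56={t}
C dims 6,7; δ0: rk 6, SNF 1^5·2
Ȟ^0: (6−6)−0=0 ⇒ 0
Ȟ^1: (7−0)−6=1 plus torsion [2] ⇒ Z ⊕ Z/2
Ȟ^2: (0−0)−0=0 ⇒ 0

Ȟ^0 = 0, Ȟ^1 = Z ⊕ Z/2, Ȟ^2 = 0


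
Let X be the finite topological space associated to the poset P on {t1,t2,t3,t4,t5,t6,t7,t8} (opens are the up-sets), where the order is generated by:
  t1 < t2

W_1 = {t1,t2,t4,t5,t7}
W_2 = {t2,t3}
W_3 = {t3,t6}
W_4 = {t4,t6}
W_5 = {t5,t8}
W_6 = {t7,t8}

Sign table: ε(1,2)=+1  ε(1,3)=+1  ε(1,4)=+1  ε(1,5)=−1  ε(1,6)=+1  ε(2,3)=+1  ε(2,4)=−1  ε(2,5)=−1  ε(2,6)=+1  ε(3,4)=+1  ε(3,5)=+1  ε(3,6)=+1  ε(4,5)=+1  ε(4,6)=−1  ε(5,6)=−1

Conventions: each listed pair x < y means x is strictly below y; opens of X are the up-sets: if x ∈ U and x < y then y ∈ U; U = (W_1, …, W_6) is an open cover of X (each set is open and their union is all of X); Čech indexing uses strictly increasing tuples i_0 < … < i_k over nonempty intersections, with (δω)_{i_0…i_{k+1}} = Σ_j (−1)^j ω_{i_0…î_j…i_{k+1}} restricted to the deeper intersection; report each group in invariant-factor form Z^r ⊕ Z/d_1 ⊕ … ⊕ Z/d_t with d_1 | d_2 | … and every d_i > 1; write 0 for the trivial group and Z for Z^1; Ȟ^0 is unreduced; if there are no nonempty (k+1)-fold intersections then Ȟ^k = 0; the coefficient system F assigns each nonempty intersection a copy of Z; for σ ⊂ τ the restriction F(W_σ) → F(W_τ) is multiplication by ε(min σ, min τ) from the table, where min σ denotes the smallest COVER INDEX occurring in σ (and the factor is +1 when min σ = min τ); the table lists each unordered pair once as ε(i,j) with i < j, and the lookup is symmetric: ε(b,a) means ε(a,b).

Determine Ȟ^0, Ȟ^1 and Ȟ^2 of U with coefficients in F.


nerve simplices:
  W12={t2} W14={t4} W15={t5} W16={t7} W23={t3} W34={t6} W56={t8}
C dims 6,7; δ0: rk 5, SNF 1^5
degree 0: 6−5−0 = 1 → Ȟ^0 ≅ Z
degree 1: 7−0−5 = 2 → Ȟ^1 ≅ Z^2
degree 2: 0−0−0 = 0 → Ȟ^2 ≅ 0

Ȟ^0 = Z, Ȟ^1 = Z^2 and Ȟ^2 = 0


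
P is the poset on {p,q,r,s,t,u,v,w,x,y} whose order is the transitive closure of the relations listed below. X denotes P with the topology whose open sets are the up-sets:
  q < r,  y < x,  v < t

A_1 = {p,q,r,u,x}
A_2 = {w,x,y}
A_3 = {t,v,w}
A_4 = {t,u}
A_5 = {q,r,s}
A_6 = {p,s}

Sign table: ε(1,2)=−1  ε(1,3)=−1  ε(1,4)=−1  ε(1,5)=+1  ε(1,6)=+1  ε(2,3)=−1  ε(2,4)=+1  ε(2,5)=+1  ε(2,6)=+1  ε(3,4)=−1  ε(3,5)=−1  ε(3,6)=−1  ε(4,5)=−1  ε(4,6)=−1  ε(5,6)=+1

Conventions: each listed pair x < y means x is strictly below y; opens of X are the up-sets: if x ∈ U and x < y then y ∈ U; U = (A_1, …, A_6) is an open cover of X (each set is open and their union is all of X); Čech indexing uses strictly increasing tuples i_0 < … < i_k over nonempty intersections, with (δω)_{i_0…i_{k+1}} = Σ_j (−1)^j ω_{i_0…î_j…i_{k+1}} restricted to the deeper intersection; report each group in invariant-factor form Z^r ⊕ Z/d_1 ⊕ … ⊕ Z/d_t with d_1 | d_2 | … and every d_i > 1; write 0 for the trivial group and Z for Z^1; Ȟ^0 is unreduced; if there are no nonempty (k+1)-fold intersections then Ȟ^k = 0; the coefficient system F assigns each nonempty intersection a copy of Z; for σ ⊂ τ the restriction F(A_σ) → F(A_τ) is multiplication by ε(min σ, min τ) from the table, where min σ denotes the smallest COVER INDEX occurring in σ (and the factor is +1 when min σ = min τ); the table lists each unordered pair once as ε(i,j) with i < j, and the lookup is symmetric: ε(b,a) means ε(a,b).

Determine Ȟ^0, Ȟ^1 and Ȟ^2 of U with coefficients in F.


intersection data:
  A12={x} A14={u} A15={q,r} A16={p} A23={w} A34={t} A56={s}
C dims 6,7; δ0: rk 5, SNF 1^5
Ȟ^0 = (6 − 5) − 0 = 1, so Ȟ^0 ≅ Z
Ȟ^1 = (7 − 0) − 5 = 2, so Ȟ^1 ≅ Z^2
Ȟ^2 = (0 − 0) − 0 = 0, so Ȟ^2 ≅ 0

Ȟ^0 = Z, Ȟ^1 = Z^2 and Ȟ^2 = 0


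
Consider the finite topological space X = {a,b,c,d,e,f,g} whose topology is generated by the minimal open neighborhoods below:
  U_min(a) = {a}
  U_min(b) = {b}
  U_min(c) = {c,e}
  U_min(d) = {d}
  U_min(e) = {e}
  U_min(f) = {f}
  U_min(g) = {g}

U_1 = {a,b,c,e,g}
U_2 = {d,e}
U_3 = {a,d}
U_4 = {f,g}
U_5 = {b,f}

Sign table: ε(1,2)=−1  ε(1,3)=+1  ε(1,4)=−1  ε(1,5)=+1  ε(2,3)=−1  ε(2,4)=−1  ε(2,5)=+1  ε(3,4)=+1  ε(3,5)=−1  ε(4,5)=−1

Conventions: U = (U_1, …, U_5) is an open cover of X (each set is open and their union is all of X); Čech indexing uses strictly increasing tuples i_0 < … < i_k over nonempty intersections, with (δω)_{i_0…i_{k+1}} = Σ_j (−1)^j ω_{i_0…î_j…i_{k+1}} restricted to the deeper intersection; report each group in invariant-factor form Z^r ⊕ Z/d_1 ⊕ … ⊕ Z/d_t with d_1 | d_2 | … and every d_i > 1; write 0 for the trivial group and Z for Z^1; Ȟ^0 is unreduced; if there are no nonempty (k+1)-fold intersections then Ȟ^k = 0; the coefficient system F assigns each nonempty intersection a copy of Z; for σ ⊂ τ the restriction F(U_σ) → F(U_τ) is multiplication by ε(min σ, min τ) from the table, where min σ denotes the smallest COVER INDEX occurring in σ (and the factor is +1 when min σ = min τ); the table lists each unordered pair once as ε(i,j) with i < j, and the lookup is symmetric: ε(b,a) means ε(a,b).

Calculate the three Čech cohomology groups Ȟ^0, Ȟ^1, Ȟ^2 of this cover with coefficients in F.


Ȟ^0(U;F) ≅ Z; Ȟ^1(U;F) ≅ Z^2; Ȟ^2(U;F) ≅ 0

nerve of the cover:
  U12={e} U13={a} U14={g} U15={b} U23={d} U45={f}
C dims 5,6; δ0: rk 4, SNF 1^4
Ȟ^0 = (5 − 4) − 0 = 1, so Ȟ^0 ≅ Z
Ȟ^1 = (6 − 0) − 4 = 2, so Ȟ^1 ≅ Z^2
Ȟ^2 = (0 − 0) − 0 = 0, so Ȟ^2 ≅ 0


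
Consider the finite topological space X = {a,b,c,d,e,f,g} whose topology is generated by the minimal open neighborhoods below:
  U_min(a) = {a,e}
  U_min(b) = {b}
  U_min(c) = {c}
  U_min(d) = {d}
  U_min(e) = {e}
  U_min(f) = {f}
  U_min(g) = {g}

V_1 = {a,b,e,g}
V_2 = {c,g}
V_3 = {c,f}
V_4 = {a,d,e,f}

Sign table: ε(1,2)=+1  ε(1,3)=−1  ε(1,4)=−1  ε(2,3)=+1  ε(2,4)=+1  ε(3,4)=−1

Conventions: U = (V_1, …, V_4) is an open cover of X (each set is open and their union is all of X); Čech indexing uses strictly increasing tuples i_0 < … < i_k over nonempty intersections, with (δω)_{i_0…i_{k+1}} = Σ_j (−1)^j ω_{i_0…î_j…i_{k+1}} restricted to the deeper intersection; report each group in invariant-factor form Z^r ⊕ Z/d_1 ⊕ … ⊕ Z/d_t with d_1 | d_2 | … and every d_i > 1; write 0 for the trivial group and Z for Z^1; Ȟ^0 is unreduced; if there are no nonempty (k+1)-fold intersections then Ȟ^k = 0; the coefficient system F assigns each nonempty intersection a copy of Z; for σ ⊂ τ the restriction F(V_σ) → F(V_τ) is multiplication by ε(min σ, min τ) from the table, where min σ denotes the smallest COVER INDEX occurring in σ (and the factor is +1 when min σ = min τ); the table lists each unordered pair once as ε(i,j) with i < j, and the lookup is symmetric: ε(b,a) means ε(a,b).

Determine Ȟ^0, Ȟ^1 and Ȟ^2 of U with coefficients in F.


Ȟ^0(U;F) ≅ Z,  Ȟ^1(U;F) ≅ Z,  Ȟ^2(U;F) ≅ 0

intersection data:
  V12={g} V14={a,e} V23={c} V34={f}
C dims 4,4; δ0: rk 3, SNF 1^3
Ȟ^0 = (4 − 3) − 0 = 1, so Ȟ^0 ≅ Z
Ȟ^1 = (4 − 0) − 3 = 1, so Ȟ^1 ≅ Z
Ȟ^2 = (0 − 0) − 0 = 0, so Ȟ^2 ≅ 0


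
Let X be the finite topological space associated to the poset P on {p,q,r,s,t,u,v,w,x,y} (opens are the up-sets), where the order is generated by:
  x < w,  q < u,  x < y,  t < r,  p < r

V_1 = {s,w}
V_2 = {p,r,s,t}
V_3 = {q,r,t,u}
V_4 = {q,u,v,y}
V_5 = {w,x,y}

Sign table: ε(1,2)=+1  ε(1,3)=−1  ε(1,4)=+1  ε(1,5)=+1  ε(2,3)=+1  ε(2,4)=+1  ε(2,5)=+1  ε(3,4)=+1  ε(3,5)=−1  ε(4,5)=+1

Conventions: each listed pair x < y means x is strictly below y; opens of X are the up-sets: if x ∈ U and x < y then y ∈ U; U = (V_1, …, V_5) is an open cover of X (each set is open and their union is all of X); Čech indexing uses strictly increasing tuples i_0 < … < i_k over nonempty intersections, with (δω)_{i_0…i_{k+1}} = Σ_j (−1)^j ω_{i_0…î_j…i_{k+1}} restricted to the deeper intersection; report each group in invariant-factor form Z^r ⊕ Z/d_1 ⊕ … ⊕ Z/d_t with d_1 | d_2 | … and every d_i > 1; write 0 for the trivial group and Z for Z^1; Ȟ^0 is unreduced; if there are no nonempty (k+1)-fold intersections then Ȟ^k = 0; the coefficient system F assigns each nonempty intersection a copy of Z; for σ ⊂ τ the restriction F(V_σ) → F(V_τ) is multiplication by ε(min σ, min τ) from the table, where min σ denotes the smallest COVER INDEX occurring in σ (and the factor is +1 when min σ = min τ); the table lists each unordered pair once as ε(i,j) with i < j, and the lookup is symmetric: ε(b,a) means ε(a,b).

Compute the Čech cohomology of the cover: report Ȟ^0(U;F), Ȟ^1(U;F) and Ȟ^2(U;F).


Ȟ^0 ≅ Z; Ȟ^1 ≅ Z; Ȟ^2 ≅ 0

nerve simplices:
  V12={s} V15={w} V23={r,t} V34={q,u} V45={y}
C dims 5,5; δ0: rk 4, SNF 1^4
degree 0: 5−4−0 = 1 → Ȟ^0 ≅ Z
degree 1: 5−0−4 = 1 → Ȟ^1 ≅ Z
degree 2: 0−0−0 = 0 → Ȟ^2 ≅ 0


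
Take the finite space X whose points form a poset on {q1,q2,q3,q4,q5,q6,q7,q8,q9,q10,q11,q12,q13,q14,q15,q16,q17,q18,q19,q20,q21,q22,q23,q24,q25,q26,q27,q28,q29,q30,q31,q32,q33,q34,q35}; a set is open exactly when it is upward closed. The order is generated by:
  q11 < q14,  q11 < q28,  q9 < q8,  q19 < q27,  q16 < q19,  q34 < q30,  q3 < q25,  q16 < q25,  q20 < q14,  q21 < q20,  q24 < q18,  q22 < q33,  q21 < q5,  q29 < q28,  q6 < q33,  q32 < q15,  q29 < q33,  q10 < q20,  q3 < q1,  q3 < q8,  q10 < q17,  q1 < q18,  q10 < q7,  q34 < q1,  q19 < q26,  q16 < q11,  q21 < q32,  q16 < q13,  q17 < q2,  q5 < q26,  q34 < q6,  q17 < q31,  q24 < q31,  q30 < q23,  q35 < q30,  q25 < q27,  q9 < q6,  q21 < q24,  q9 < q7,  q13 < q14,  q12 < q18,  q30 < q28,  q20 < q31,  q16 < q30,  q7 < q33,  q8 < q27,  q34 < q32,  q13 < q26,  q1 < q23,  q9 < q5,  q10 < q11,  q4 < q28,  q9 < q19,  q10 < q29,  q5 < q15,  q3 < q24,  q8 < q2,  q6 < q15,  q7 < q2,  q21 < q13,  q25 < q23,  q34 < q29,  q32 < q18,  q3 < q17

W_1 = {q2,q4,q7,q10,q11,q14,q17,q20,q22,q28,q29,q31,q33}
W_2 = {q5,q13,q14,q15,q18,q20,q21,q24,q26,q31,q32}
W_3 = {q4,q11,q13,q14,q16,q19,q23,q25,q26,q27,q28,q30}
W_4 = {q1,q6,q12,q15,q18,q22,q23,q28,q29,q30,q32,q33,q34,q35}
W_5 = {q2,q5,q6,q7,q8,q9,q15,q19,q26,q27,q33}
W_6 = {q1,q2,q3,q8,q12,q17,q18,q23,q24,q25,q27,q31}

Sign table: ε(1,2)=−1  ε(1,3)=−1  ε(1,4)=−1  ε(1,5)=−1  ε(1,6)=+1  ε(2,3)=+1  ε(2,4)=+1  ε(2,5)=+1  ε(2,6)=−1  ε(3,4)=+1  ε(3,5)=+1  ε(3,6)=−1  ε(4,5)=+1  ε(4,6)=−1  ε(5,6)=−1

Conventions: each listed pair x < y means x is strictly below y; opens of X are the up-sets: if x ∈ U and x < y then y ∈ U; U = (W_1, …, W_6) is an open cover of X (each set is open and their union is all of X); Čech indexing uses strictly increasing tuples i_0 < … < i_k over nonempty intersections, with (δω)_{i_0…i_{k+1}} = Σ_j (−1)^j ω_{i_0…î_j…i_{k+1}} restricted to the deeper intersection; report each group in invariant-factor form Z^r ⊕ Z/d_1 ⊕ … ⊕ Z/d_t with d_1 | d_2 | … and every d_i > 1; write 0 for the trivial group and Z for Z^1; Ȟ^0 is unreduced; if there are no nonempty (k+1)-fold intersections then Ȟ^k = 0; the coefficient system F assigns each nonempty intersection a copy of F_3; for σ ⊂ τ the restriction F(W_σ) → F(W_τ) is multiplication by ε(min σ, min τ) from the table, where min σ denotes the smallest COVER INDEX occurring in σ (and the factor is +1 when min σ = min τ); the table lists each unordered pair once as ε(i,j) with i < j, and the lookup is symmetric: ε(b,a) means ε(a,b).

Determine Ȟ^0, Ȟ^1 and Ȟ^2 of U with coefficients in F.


Ȟ^0(U;F) ≅ Z/3, Ȟ^1(U;F) ≅ 0, Ȟ^2(U;F) ≅ 0

nerve simplices:
  W12={q14,q20,q31} W13={q4,q11,q14,q28} W14={q22,q28,q29,q33} W15={q2,q7,q33} W16={q2,q17,q31} W23={q13,q14,q26} W24={q15,q18,q32} W25={q5,q15,q26} W26={q18,q24,q31} W34={q23,q28,q30} W35={q19,q26,q27} W36={q23,q25,q27} W45={q6,q15,q33} W46={q1,q12,q18,q23} W56={q2,q8,q27}
  W123={q14} W126={q31} W134={q28} W145={q33} W156={q2} W235={q26} W245={q15} W246={q18} W346={q23} W356={q27}
C dims 6,15,10; δ0: rk_F3 5; δ1: rk_F3 10
degree 0: 6−5−0 = 1 → Ȟ^0 ≅ Z/3
degree 1: 15−10−5 = 0 → Ȟ^1 ≅ 0
degree 2: 10−0−10 = 0 → Ȟ^2 ≅ 0


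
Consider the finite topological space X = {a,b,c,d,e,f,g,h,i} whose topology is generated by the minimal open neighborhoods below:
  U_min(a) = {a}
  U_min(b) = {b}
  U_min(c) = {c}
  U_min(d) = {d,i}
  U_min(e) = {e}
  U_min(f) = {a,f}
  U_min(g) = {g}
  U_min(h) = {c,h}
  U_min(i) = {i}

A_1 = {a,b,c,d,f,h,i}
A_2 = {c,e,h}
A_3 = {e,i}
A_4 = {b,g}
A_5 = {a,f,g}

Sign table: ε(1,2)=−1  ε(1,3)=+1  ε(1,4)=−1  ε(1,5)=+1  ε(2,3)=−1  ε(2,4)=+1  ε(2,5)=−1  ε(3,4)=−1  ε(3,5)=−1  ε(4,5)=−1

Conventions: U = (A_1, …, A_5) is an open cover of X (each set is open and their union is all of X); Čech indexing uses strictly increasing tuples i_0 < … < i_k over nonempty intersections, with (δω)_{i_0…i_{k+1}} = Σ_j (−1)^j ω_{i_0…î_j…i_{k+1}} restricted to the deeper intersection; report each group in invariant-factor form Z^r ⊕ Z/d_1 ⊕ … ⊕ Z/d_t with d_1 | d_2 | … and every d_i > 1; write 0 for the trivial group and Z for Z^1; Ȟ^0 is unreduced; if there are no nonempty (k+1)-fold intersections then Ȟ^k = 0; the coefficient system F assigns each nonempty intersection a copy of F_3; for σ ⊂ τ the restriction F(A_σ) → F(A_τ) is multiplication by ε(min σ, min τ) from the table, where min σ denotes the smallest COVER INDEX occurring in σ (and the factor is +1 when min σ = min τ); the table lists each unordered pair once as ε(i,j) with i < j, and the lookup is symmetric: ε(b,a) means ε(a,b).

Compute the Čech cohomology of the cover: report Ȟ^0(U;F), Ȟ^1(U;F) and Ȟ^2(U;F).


nonempty overlaps:
  A12={c,h} A13={i} A14={b} A15={a,f} A23={e} A45={g}
C dims 5,6; δ0: rk_F3 4
degree 0: 5−4−0 = 1 → Ȟ^0 ≅ Z/3
degree 1: 6−0−4 = 2 → Ȟ^1 ≅ Z/3 ⊕ Z/3
degree 2: 0−0−0 = 0 → Ȟ^2 ≅ 0

Ȟ^0 ≅ Z/3; Ȟ^1 ≅ Z/3 ⊕ Z/3; Ȟ^2 ≅ 0


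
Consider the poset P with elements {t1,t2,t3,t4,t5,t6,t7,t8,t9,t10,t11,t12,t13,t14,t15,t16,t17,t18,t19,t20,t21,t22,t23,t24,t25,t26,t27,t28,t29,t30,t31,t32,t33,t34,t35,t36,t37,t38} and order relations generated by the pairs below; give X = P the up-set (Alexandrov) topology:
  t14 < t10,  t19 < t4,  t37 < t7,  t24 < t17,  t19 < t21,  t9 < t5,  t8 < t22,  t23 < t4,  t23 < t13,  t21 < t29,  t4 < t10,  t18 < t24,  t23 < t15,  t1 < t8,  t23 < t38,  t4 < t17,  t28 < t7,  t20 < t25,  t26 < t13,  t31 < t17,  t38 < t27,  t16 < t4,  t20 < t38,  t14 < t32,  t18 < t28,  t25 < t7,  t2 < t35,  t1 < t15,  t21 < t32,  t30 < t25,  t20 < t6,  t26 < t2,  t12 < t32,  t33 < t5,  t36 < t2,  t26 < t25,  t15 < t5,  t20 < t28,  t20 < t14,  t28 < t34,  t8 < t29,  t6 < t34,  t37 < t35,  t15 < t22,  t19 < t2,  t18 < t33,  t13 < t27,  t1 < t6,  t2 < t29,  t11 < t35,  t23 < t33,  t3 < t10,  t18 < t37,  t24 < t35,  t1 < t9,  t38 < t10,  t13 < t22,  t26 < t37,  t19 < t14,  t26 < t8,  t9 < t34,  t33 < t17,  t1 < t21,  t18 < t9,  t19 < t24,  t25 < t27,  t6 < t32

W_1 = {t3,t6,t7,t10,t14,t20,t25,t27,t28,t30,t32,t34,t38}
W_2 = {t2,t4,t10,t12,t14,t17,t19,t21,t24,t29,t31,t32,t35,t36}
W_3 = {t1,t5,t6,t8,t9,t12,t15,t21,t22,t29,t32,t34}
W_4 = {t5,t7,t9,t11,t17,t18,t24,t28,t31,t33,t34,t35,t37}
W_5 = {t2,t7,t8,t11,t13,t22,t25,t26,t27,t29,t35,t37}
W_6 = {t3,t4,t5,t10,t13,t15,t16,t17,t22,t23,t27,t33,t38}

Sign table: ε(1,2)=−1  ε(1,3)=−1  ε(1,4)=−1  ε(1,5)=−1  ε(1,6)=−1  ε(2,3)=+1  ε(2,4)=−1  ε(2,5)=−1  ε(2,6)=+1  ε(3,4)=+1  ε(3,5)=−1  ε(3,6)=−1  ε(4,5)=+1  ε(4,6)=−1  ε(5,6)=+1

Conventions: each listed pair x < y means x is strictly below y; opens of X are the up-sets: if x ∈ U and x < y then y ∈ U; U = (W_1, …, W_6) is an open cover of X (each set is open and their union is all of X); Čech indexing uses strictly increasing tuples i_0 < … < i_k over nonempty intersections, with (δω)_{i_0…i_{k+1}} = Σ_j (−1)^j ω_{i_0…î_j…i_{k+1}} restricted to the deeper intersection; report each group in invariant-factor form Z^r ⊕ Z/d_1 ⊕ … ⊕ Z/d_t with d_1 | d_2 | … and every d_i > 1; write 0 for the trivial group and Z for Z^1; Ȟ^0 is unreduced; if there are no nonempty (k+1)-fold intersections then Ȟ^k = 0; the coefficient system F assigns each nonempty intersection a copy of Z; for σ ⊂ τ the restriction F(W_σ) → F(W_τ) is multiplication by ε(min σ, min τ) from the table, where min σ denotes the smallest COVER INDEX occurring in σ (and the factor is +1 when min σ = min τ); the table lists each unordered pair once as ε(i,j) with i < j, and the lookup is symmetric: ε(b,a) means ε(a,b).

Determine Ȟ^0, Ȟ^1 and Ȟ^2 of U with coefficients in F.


Ȟ^0 ≅ 0, Ȟ^1 ≅ Z/2, Ȟ^2 ≅ Z

intersection data:
  W12={t10,t14,t32} W13={t6,t32,t34} W14={t7,t28,t34} W15={t7,t25,t27} W16={t3,t10,t27,t38} W23={t12,t21,t29,t32} W24={t17,t24,t31,t35} W25={t2,t29,t35} W26={t4,t10,t17} W34={t5,t9,t34} W35={t8,t22,t29} W36={t5,t15,t22} W45={t7,t11,t35,t37} W46={t5,t17,t33} W56={t13,t22,t27}
  W123={t32} W126={t10} W134={t34} W145={t7} W156={t27} W235={t29} W245={t35} W246={t17} W346={t5} W356={t22}
C dims 6,15,10; δ0: rk 6, SNF 1^5·2; δ1: rk 9, SNF 1^9
Ȟ^0 = (6 − 6) − 0 = 0, so Ȟ^0 ≅ 0
Ȟ^1 = (15 − 9) − 6 = 0 plus torsion [2], so Ȟ^1 ≅ Z/2
Ȟ^2 = (10 − 0) − 9 = 1, so Ȟ^2 ≅ Z


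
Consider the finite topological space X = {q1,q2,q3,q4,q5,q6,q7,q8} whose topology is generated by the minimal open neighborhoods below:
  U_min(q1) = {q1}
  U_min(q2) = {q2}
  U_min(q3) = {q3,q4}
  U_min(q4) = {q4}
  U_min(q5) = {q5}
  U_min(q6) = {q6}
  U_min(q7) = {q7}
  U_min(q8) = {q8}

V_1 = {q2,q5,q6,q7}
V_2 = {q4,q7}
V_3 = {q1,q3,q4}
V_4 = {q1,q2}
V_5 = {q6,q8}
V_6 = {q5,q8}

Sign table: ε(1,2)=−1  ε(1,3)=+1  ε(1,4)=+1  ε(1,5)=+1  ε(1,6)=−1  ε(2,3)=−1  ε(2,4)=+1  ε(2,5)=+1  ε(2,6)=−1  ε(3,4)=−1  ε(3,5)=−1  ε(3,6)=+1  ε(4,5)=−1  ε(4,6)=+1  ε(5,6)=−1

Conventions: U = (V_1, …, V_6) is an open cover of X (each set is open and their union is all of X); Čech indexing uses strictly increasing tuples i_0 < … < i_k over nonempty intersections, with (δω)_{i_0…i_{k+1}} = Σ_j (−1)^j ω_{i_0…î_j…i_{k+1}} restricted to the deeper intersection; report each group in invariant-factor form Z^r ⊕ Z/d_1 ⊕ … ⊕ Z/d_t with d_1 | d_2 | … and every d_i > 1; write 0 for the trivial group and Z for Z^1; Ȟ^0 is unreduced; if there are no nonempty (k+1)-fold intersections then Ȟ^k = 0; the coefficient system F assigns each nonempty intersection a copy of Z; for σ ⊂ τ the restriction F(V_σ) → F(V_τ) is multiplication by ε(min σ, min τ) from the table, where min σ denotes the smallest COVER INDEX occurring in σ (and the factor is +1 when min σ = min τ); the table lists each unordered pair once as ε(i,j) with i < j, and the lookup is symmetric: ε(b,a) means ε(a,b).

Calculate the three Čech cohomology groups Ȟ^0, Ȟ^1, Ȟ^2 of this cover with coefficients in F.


Ȟ^0 = 0,  Ȟ^1 = Z ⊕ Z/2,  Ȟ^2 = 0

nerve of the cover:
  V12={q7} V14={q2} V15={q6} V16={q5} V23={q4} V34={q1} V56={q8}
C dims 6,7; δ0: rk 6, SNF 1^5·2
Ȟ^0 = (6 − 6) − 0 = 0, so Ȟ^0 ≅ 0
Ȟ^1 = (7 − 0) − 6 = 1 plus torsion [2], so Ȟ^1 ≅ Z ⊕ Z/2
Ȟ^2 = (0 − 0) − 0 = 0, so Ȟ^2 ≅ 0


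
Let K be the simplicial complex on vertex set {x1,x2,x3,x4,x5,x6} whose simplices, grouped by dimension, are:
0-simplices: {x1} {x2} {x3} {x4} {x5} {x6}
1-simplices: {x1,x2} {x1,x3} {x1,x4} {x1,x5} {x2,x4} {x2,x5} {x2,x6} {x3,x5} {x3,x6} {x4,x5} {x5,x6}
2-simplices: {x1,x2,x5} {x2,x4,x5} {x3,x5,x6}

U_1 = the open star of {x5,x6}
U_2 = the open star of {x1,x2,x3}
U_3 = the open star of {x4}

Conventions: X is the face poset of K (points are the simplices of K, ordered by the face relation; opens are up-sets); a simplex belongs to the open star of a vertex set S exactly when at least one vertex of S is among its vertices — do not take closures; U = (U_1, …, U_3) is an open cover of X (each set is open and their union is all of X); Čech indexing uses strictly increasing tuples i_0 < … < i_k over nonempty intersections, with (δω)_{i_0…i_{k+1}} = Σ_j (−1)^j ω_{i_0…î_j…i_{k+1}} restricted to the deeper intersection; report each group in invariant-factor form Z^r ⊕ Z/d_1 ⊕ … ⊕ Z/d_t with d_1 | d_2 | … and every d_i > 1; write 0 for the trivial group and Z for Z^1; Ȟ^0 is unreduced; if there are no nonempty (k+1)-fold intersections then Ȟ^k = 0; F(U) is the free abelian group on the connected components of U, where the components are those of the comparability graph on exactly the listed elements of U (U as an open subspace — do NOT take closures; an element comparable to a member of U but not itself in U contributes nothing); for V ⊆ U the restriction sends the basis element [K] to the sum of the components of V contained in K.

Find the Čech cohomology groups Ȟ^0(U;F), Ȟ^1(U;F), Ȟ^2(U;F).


Ȟ^0 = Z, Ȟ^1 = Z^3, Ȟ^2 = 0

cover nerve:
  U1={{x5},{x6},{x1,x5},{x2,x5},{x2,x6},{x3,x5},{x3,x6},{x4,x5},{x5,x6},{x1,x2,x5},{x2,x4,x5},{x3,x5,x6}} U2={{x1},{x2},{x3},{x1,x2},{x1,x3},{x1,x4},{x1,x5},{x2,x4},{x2,x5},{x2,x6},{x3,x5},{x3,x6},{x1,x2,x5},{x2,x4,x5},{x3,x5,x6}} U3={{x4},{x1,x4},{x2,x4},{x4,x5},{x2,x4,x5}}
  U12={{x1,x5},{x2,x5},{x2,x6},{x3,x5},{x3,x6},{x1,x2,x5},{x2,x4,x5},{x3,x5,x6}} U13={{x4,x5},{x2,x4,x5}} U23={{x1,x4},{x2,x4},{x2,x4,x5}}
  U123={{x2,x4,x5}}
components per intersection:
  U1: {{x5},{x6},{x1,x5},{x2,x5},{x2,x6},{x3,x5},{x3,x6},{x4,x5},{x5,x6},{x1,x2,x5},{x2,x4,x5},{x3,x5,x6}}
  U2: {{x1},{x2},{x3},{x1,x2},{x1,x3},{x1,x4},{x1,x5},{x2,x4},{x2,x5},{x2,x6},{x3,x5},{x3,x6},{x1,x2,x5},{x2,x4,x5},{x3,x5,x6}}
  U3: {{x4},{x1,x4},{x2,x4},{x4,x5},{x2,x4,x5}}
  U12: {{x1,x5},{x2,x5},{x1,x2,x5},{x2,x4,x5}} {{x2,x6}} {{x3,x5},{x3,x6},{x3,x5,x6}}
  U13: {{x4,x5},{x2,x4,x5}}
  U23: {{x1,x4}} {{x2,x4},{x2,x4,x5}}
  U123: {{x2,x4,x5}}
C dims 3,6,1; δ0: rk 2, SNF 1^2; δ1: rk 1, SNF 1^1
Ȟ^0: (3−2)−0=1 ⇒ Z
Ȟ^1: (6−1)−2=3 ⇒ Z^3
Ȟ^2: (1−0)−1=0 ⇒ 0


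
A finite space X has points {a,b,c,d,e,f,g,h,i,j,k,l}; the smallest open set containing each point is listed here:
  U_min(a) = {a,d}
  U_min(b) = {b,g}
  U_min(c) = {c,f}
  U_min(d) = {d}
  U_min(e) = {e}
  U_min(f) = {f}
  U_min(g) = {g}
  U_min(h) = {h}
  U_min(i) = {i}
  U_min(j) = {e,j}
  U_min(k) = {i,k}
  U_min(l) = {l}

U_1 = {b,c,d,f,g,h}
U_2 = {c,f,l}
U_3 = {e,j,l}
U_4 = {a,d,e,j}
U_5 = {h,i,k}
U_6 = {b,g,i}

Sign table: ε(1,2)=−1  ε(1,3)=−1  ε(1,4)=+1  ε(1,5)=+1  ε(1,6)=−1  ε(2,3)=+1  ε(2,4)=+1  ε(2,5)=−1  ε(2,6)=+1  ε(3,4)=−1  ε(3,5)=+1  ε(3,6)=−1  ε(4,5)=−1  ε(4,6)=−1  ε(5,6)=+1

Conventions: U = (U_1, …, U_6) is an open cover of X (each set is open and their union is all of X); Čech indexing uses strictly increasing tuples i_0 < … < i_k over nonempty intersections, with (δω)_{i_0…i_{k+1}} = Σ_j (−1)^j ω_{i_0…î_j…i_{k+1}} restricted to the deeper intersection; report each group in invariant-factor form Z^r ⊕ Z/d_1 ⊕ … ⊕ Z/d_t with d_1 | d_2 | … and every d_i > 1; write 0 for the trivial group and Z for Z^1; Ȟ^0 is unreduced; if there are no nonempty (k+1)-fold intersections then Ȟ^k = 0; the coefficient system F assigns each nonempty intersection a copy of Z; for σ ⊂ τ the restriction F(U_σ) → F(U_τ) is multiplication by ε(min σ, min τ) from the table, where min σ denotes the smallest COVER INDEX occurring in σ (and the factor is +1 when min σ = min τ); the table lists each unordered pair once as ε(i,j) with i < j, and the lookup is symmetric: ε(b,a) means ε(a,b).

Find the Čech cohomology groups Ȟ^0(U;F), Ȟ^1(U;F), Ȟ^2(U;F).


nonempty overlaps:
  U12={c,f} U14={d} U15={h} U16={b,g} U23={l} U34={e,j} U56={i}
C dims 6,7; δ0: rk 6, SNF 1^5·2
degree 0: 6−6−0 = 0 → Ȟ^0 ≅ 0
degree 1: 7−0−6 = 1 plus torsion [2] → Ȟ^1 ≅ Z ⊕ Z/2
degree 2: 0−0−0 = 0 → Ȟ^2 ≅ 0

Ȟ^0 = 0; Ȟ^1 = Z ⊕ Z/2; Ȟ^2 = 0


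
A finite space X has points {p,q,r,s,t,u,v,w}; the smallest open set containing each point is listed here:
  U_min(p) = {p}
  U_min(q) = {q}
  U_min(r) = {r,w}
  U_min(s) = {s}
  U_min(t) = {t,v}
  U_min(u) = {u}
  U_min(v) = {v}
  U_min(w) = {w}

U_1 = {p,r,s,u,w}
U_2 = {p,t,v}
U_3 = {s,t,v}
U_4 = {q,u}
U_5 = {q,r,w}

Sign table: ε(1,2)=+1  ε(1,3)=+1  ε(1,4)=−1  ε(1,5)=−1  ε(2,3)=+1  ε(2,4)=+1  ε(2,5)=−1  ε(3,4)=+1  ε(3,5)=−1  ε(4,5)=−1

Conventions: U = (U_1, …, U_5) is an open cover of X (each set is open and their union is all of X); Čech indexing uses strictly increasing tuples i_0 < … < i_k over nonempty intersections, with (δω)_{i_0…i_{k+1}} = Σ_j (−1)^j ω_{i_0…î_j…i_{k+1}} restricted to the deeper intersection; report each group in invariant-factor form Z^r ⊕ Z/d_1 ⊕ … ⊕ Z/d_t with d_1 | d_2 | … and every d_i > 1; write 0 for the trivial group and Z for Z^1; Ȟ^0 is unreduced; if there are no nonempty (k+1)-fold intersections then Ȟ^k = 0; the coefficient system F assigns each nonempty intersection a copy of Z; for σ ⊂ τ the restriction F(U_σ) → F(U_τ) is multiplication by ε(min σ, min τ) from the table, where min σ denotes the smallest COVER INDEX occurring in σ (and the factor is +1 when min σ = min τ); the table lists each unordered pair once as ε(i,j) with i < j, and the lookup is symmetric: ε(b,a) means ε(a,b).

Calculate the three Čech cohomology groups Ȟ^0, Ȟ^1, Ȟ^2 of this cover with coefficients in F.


Ȟ^0(U;F) ≅ 0; Ȟ^1(U;F) ≅ Z ⊕ Z/2; Ȟ^2(U;F) ≅ 0

nonempty overlaps:
  U12={p} U13={s} U14={u} U15={r,w} U23={t,v} U45={q}
C dims 5,6; δ0: rk 5, SNF 1^4·2
degree 0: 5−5−0 = 0 → Ȟ^0 ≅ 0
degree 1: 6−0−5 = 1 plus torsion [2] → Ȟ^1 ≅ Z ⊕ Z/2
degree 2: 0−0−0 = 0 → Ȟ^2 ≅ 0


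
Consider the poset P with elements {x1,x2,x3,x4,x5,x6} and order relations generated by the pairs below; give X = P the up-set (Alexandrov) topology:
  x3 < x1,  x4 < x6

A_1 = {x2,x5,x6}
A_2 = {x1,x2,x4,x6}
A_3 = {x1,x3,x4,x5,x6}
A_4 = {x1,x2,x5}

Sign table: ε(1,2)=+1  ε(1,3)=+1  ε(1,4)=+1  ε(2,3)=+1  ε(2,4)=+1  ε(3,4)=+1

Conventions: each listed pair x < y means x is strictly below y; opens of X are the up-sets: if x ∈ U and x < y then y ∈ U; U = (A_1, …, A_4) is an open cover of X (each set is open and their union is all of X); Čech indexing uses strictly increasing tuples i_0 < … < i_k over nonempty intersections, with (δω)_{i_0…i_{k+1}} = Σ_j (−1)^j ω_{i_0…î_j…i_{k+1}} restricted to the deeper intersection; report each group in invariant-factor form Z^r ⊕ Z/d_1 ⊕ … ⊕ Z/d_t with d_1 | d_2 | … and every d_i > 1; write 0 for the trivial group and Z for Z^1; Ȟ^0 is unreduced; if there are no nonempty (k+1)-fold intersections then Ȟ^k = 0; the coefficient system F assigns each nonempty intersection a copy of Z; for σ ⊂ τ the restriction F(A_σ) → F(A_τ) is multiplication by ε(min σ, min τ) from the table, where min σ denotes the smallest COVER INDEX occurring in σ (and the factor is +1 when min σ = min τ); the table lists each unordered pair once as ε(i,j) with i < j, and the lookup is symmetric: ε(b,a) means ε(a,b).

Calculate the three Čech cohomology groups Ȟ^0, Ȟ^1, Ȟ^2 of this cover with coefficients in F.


nerve of the cover:
  A12={x2,x6} A13={x5,x6} A14={x2,x5} A23={x1,x4,x6} A24={x1,x2} A34={x1,x5}
  A123={x6} A124={x2} A134={x5} A234={x1}
C dims 4,6,4; δ0: rk 3, SNF 1^3; δ1: rk 3, SNF 1^3
Ȟ^0 = (4 − 3) − 0 = 1, so Ȟ^0 ≅ Z
Ȟ^1 = (6 − 3) − 3 = 0, so Ȟ^1 ≅ 0
Ȟ^2 = (4 − 0) − 3 = 1, so Ȟ^2 ≅ Z

Ȟ^0 ≅ Z, Ȟ^1 ≅ 0 and Ȟ^2 ≅ Z


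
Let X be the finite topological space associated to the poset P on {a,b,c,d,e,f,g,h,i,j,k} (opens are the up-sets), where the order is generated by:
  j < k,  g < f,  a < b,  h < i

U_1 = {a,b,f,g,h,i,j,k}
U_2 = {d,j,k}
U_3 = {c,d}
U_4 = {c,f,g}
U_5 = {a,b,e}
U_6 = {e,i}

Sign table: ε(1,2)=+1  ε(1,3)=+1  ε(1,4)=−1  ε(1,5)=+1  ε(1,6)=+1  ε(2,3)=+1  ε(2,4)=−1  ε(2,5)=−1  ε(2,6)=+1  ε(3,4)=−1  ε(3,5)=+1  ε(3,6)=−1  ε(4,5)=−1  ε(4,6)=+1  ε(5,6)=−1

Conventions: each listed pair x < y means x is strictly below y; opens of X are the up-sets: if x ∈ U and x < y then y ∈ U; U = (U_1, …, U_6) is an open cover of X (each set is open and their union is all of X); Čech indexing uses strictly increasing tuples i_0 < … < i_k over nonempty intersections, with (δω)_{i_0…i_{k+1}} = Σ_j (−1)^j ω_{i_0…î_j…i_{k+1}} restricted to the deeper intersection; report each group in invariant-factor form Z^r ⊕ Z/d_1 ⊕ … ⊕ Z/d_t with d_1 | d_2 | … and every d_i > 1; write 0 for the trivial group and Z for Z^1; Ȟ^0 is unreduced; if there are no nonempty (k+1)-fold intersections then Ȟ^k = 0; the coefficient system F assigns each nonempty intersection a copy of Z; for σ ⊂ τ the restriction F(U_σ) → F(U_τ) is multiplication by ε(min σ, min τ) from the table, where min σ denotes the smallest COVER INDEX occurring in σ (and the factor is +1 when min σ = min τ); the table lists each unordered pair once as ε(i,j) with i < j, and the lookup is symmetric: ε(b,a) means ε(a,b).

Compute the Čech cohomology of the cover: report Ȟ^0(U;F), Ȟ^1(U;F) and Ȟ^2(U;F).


Ȟ^0(U;F) ≅ 0, Ȟ^1(U;F) ≅ Z ⊕ Z/2 and Ȟ^2(U;F) ≅ 0

nonempty intersections:
  U12={j,k} U14={f,g} U15={a,b} U16={i} U23={d} U34={c} U56={e}
C dims 6,7; δ0: rk 6, SNF 1^5·2
Ȟ^0: (6−6)−0=0 ⇒ 0
Ȟ^1: (7−0)−6=1 plus torsion [2] ⇒ Z ⊕ Z/2
Ȟ^2: (0−0)−0=0 ⇒ 0
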